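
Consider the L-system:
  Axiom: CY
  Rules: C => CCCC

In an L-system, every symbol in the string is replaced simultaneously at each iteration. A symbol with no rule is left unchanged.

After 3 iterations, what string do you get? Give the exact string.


Step 0: CY
Step 1: CCCCY
Step 2: CCCCCCCCCCCCCCCCY
Step 3: CCCCCCCCCCCCCCCCCCCCCCCCCCCCCCCCCCCCCCCCCCCCCCCCCCCCCCCCCCCCCCCCY

Answer: CCCCCCCCCCCCCCCCCCCCCCCCCCCCCCCCCCCCCCCCCCCCCCCCCCCCCCCCCCCCCCCCY


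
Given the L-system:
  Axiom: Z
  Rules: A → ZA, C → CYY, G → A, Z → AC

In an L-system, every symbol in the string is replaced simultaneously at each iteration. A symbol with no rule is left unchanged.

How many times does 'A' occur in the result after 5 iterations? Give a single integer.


Step 0: Z  (0 'A')
Step 1: AC  (1 'A')
Step 2: ZACYY  (1 'A')
Step 3: ACZACYYYY  (2 'A')
Step 4: ZACYYACZACYYYYYY  (3 'A')
Step 5: ACZACYYYYZACYYACZACYYYYYYYY  (5 'A')

Answer: 5


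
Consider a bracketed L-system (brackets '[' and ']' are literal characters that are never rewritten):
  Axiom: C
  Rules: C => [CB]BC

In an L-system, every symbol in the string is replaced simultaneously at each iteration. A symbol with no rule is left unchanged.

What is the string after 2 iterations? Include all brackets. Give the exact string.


Step 0: C
Step 1: [CB]BC
Step 2: [[CB]BCB]B[CB]BC

Answer: [[CB]BCB]B[CB]BC


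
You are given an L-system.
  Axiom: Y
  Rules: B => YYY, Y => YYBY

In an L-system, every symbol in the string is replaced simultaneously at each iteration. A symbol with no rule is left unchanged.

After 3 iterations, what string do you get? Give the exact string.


Answer: YYBYYYBYYYYYYBYYYBYYYBYYYYYYBYYYBYYYBYYYBYYYBYYYBYYYYYYBY

Derivation:
Step 0: Y
Step 1: YYBY
Step 2: YYBYYYBYYYYYYBY
Step 3: YYBYYYBYYYYYYBYYYBYYYBYYYYYYBYYYBYYYBYYYBYYYBYYYBYYYYYYBY


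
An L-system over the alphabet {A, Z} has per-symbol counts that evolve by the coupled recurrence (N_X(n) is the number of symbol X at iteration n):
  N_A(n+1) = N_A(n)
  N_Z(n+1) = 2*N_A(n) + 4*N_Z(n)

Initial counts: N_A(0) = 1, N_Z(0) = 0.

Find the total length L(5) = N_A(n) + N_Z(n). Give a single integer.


Answer: 683

Derivation:
Step 0: N_A=1, N_Z=0, L=1
Step 1: N_A=1, N_Z=2, L=3
Step 2: N_A=1, N_Z=10, L=11
Step 3: N_A=1, N_Z=42, L=43
Step 4: N_A=1, N_Z=170, L=171
Step 5: N_A=1, N_Z=682, L=683


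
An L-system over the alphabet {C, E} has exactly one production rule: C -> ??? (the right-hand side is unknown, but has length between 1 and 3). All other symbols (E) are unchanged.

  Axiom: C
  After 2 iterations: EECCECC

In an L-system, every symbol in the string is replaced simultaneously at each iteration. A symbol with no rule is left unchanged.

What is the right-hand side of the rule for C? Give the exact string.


Trying C -> ECC:
  Step 0: C
  Step 1: ECC
  Step 2: EECCECC
Matches the given result.

Answer: ECC


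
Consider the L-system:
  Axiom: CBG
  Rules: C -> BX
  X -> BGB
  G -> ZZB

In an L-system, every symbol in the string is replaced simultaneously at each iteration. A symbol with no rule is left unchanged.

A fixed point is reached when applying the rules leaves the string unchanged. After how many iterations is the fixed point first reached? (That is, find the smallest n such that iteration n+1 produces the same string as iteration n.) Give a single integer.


Step 0: CBG
Step 1: BXBZZB
Step 2: BBGBBZZB
Step 3: BBZZBBBZZB
Step 4: BBZZBBBZZB  (unchanged — fixed point at step 3)

Answer: 3


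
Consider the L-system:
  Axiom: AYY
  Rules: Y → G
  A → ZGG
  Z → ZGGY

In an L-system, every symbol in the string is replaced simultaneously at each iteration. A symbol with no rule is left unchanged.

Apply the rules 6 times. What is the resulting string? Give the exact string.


Step 0: AYY
Step 1: ZGGGG
Step 2: ZGGYGGGG
Step 3: ZGGYGGGGGGG
Step 4: ZGGYGGGGGGGGGG
Step 5: ZGGYGGGGGGGGGGGGG
Step 6: ZGGYGGGGGGGGGGGGGGGG

Answer: ZGGYGGGGGGGGGGGGGGGG


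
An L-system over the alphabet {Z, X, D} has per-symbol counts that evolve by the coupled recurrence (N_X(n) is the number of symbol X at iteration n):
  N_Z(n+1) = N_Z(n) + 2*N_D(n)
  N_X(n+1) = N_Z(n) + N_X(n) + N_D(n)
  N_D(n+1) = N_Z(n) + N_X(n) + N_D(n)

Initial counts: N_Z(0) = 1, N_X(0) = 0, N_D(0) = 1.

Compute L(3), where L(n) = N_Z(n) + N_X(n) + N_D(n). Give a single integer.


Step 0: N_Z=1, N_X=0, N_D=1, L=2
Step 1: N_Z=3, N_X=2, N_D=2, L=7
Step 2: N_Z=7, N_X=7, N_D=7, L=21
Step 3: N_Z=21, N_X=21, N_D=21, L=63

Answer: 63


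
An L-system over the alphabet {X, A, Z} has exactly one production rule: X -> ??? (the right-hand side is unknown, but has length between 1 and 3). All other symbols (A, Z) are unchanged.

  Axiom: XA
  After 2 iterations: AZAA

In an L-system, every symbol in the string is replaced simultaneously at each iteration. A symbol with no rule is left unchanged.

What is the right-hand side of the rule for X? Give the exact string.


Trying X -> AZA:
  Step 0: XA
  Step 1: AZAA
  Step 2: AZAA
Matches the given result.

Answer: AZA


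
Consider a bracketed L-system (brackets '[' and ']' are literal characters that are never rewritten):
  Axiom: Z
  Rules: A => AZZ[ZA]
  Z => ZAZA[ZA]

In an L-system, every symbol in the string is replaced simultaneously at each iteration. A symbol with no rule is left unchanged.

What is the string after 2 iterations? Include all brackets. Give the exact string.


Answer: ZAZA[ZA]AZZ[ZA]ZAZA[ZA]AZZ[ZA][ZAZA[ZA]AZZ[ZA]]

Derivation:
Step 0: Z
Step 1: ZAZA[ZA]
Step 2: ZAZA[ZA]AZZ[ZA]ZAZA[ZA]AZZ[ZA][ZAZA[ZA]AZZ[ZA]]


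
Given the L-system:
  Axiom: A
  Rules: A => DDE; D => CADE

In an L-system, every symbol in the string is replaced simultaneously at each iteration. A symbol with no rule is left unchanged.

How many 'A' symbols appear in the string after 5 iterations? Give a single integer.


Step 0: A  (1 'A')
Step 1: DDE  (0 'A')
Step 2: CADECADEE  (2 'A')
Step 3: CDDECADEECDDECADEEE  (2 'A')
Step 4: CCADECADEECDDECADEEECCADECADEECDDECADEEEE  (6 'A')
Step 5: CCDDECADEECDDECADEEECCADECADEECDDECADEEEECCDDECADEECDDECADEEECCADECADEECDDECADEEEEE  (10 'A')

Answer: 10


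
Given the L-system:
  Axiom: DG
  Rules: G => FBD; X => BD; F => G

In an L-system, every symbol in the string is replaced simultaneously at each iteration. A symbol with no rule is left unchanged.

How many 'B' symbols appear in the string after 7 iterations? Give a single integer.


Step 0: DG  (0 'B')
Step 1: DFBD  (1 'B')
Step 2: DGBD  (1 'B')
Step 3: DFBDBD  (2 'B')
Step 4: DGBDBD  (2 'B')
Step 5: DFBDBDBD  (3 'B')
Step 6: DGBDBDBD  (3 'B')
Step 7: DFBDBDBDBD  (4 'B')

Answer: 4


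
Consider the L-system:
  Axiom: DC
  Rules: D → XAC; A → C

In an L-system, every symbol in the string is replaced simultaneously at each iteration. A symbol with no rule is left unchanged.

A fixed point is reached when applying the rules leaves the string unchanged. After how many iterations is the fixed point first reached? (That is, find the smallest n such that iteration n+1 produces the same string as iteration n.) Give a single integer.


Step 0: DC
Step 1: XACC
Step 2: XCCC
Step 3: XCCC  (unchanged — fixed point at step 2)

Answer: 2


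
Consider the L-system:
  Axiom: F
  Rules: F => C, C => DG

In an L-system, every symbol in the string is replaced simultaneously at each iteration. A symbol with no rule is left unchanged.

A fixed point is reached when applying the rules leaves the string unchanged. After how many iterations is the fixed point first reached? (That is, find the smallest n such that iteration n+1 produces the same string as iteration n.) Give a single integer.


Step 0: F
Step 1: C
Step 2: DG
Step 3: DG  (unchanged — fixed point at step 2)

Answer: 2


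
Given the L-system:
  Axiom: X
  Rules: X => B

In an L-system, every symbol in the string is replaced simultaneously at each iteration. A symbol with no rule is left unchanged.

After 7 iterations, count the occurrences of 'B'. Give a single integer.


Answer: 1

Derivation:
Step 0: X  (0 'B')
Step 1: B  (1 'B')
Step 2: B  (1 'B')
Step 3: B  (1 'B')
Step 4: B  (1 'B')
Step 5: B  (1 'B')
Step 6: B  (1 'B')
Step 7: B  (1 'B')


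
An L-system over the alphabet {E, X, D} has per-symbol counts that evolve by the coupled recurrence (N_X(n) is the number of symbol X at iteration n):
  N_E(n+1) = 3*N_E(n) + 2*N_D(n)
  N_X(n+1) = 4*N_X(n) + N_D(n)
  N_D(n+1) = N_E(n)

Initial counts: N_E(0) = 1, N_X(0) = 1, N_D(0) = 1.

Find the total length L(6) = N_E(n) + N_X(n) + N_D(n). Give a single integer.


Step 0: N_E=1, N_X=1, N_D=1, L=3
Step 1: N_E=5, N_X=5, N_D=1, L=11
Step 2: N_E=17, N_X=21, N_D=5, L=43
Step 3: N_E=61, N_X=89, N_D=17, L=167
Step 4: N_E=217, N_X=373, N_D=61, L=651
Step 5: N_E=773, N_X=1553, N_D=217, L=2543
Step 6: N_E=2753, N_X=6429, N_D=773, L=9955

Answer: 9955


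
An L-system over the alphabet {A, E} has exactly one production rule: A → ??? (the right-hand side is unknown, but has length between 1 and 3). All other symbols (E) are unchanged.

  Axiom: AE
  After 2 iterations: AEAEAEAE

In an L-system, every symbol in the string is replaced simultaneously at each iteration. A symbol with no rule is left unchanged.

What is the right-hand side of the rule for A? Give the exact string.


Answer: AEA

Derivation:
Trying A → AEA:
  Step 0: AE
  Step 1: AEAE
  Step 2: AEAEAEAE
Matches the given result.


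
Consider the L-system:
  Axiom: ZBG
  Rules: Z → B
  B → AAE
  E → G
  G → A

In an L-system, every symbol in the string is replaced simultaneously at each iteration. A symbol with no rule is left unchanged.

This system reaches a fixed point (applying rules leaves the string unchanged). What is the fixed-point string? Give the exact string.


Step 0: ZBG
Step 1: BAAEA
Step 2: AAEAAGA
Step 3: AAGAAAA
Step 4: AAAAAAA
Step 5: AAAAAAA  (unchanged — fixed point at step 4)

Answer: AAAAAAA


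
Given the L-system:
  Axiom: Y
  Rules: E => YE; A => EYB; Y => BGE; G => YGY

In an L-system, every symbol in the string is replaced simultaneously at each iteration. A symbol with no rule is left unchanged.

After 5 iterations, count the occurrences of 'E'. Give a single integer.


Answer: 19

Derivation:
Step 0: Y  (0 'E')
Step 1: BGE  (1 'E')
Step 2: BYGYYE  (1 'E')
Step 3: BBGEYGYBGEBGEYE  (4 'E')
Step 4: BBYGYYEBGEYGYBGEBYGYYEBYGYYEBGEYE  (7 'E')
Step 5: BBBGEYGYBGEBGEYEBYGYYEBGEYGYBGEBYGYYEBBGEYGYBGEBGEYEBBGEYGYBGEBGEYEBYGYYEBGEYE  (19 'E')


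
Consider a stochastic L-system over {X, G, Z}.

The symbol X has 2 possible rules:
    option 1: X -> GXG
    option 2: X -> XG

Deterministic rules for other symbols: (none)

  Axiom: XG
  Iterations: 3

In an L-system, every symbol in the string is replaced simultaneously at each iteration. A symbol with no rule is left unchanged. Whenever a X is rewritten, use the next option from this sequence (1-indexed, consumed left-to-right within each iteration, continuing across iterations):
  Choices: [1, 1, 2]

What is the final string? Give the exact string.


Step 0: XG
Step 1: GXGG  (used choices [1])
Step 2: GGXGGG  (used choices [1])
Step 3: GGXGGGG  (used choices [2])

Answer: GGXGGGG


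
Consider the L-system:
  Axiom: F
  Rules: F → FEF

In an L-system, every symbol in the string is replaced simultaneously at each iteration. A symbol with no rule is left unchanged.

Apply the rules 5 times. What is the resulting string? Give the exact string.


Answer: FEFEFEFEFEFEFEFEFEFEFEFEFEFEFEFEFEFEFEFEFEFEFEFEFEFEFEFEFEFEFEF

Derivation:
Step 0: F
Step 1: FEF
Step 2: FEFEFEF
Step 3: FEFEFEFEFEFEFEF
Step 4: FEFEFEFEFEFEFEFEFEFEFEFEFEFEFEF
Step 5: FEFEFEFEFEFEFEFEFEFEFEFEFEFEFEFEFEFEFEFEFEFEFEFEFEFEFEFEFEFEFEF


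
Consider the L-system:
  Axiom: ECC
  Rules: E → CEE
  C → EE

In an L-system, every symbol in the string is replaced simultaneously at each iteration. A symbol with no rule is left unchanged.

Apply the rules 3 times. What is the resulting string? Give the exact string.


Answer: CEECEEEECEECEEEECEECEEEECEECEEEECEECEEEECEECEEEECEECEE

Derivation:
Step 0: ECC
Step 1: CEEEEEE
Step 2: EECEECEECEECEECEECEE
Step 3: CEECEEEECEECEEEECEECEEEECEECEEEECEECEEEECEECEEEECEECEE


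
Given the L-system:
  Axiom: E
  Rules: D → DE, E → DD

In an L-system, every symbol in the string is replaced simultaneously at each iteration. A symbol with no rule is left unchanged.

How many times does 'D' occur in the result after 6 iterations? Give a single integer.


Step 0: E  (0 'D')
Step 1: DD  (2 'D')
Step 2: DEDE  (2 'D')
Step 3: DEDDDEDD  (6 'D')
Step 4: DEDDDEDEDEDDDEDE  (10 'D')
Step 5: DEDDDEDEDEDDDEDDDEDDDEDEDEDDDEDD  (22 'D')
Step 6: DEDDDEDEDEDDDEDDDEDDDEDEDEDDDEDEDEDDDEDEDEDDDEDDDEDDDEDEDEDDDEDE  (42 'D')

Answer: 42


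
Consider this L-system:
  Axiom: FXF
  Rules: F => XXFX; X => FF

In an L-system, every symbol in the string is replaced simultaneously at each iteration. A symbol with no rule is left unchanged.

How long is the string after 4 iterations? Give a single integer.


Step 0: length = 3
Step 1: length = 10
Step 2: length = 28
Step 3: length = 88
Step 4: length = 256

Answer: 256


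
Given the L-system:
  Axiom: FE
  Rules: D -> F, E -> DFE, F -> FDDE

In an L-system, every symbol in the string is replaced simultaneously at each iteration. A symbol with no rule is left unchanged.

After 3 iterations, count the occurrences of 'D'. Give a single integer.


Step 0: FE  (0 'D')
Step 1: FDDEDFE  (3 'D')
Step 2: FDDEFFDFEFFDDEDFE  (6 'D')
Step 3: FDDEFFDFEFDDEFDDEFFDDEDFEFDDEFDDEFFDFEFFDDEDFE  (18 'D')

Answer: 18


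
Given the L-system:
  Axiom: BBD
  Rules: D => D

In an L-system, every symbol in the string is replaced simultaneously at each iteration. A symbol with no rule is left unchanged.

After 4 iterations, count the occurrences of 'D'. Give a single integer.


Step 0: BBD  (1 'D')
Step 1: BBD  (1 'D')
Step 2: BBD  (1 'D')
Step 3: BBD  (1 'D')
Step 4: BBD  (1 'D')

Answer: 1


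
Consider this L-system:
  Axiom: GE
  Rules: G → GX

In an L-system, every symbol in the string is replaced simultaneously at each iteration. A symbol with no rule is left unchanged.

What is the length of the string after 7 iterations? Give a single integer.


Step 0: length = 2
Step 1: length = 3
Step 2: length = 4
Step 3: length = 5
Step 4: length = 6
Step 5: length = 7
Step 6: length = 8
Step 7: length = 9

Answer: 9


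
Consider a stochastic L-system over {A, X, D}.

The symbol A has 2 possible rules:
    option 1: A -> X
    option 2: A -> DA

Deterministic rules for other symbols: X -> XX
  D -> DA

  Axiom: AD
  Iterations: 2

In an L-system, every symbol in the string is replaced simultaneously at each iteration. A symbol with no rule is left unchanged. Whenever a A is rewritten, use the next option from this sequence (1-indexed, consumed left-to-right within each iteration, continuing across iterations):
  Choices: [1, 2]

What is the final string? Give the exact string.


Answer: XXDADA

Derivation:
Step 0: AD
Step 1: XDA  (used choices [1])
Step 2: XXDADA  (used choices [2])


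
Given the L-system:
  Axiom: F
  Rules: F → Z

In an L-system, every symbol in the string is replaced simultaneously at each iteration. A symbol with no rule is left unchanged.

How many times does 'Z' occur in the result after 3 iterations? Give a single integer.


Answer: 1

Derivation:
Step 0: F  (0 'Z')
Step 1: Z  (1 'Z')
Step 2: Z  (1 'Z')
Step 3: Z  (1 'Z')


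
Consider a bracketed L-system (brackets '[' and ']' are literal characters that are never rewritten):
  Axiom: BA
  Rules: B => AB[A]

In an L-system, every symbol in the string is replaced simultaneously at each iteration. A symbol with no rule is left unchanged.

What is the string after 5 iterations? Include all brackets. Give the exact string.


Step 0: BA
Step 1: AB[A]A
Step 2: AAB[A][A]A
Step 3: AAAB[A][A][A]A
Step 4: AAAAB[A][A][A][A]A
Step 5: AAAAAB[A][A][A][A][A]A

Answer: AAAAAB[A][A][A][A][A]A


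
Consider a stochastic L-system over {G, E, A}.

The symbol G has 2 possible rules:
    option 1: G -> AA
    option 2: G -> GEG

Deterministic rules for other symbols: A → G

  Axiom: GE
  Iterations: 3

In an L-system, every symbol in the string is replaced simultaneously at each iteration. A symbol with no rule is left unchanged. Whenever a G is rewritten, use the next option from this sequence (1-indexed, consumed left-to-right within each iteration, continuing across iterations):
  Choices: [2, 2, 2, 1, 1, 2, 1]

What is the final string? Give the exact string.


Step 0: GE
Step 1: GEGE  (used choices [2])
Step 2: GEGEGEGE  (used choices [2, 2])
Step 3: AAEAAEGEGEAAE  (used choices [1, 1, 2, 1])

Answer: AAEAAEGEGEAAE


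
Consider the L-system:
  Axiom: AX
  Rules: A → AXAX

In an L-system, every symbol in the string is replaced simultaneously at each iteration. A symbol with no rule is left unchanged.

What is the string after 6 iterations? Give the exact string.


Step 0: AX
Step 1: AXAXX
Step 2: AXAXXAXAXXX
Step 3: AXAXXAXAXXXAXAXXAXAXXXX
Step 4: AXAXXAXAXXXAXAXXAXAXXXXAXAXXAXAXXXAXAXXAXAXXXXX
Step 5: AXAXXAXAXXXAXAXXAXAXXXXAXAXXAXAXXXAXAXXAXAXXXXXAXAXXAXAXXXAXAXXAXAXXXXAXAXXAXAXXXAXAXXAXAXXXXXX
Step 6: AXAXXAXAXXXAXAXXAXAXXXXAXAXXAXAXXXAXAXXAXAXXXXXAXAXXAXAXXXAXAXXAXAXXXXAXAXXAXAXXXAXAXXAXAXXXXXXAXAXXAXAXXXAXAXXAXAXXXXAXAXXAXAXXXAXAXXAXAXXXXXAXAXXAXAXXXAXAXXAXAXXXXAXAXXAXAXXXAXAXXAXAXXXXXXX

Answer: AXAXXAXAXXXAXAXXAXAXXXXAXAXXAXAXXXAXAXXAXAXXXXXAXAXXAXAXXXAXAXXAXAXXXXAXAXXAXAXXXAXAXXAXAXXXXXXAXAXXAXAXXXAXAXXAXAXXXXAXAXXAXAXXXAXAXXAXAXXXXXAXAXXAXAXXXAXAXXAXAXXXXAXAXXAXAXXXAXAXXAXAXXXXXXX


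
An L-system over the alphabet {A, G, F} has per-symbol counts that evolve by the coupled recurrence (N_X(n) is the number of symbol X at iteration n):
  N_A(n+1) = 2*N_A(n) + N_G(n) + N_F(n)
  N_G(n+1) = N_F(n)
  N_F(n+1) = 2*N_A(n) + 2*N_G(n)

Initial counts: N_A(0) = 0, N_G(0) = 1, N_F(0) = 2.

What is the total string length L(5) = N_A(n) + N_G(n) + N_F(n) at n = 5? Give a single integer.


Step 0: N_A=0, N_G=1, N_F=2, L=3
Step 1: N_A=3, N_G=2, N_F=2, L=7
Step 2: N_A=10, N_G=2, N_F=10, L=22
Step 3: N_A=32, N_G=10, N_F=24, L=66
Step 4: N_A=98, N_G=24, N_F=84, L=206
Step 5: N_A=304, N_G=84, N_F=244, L=632

Answer: 632


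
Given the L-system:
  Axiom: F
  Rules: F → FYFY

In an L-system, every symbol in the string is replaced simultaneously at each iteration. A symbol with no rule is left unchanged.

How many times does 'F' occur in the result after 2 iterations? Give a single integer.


Answer: 4

Derivation:
Step 0: F  (1 'F')
Step 1: FYFY  (2 'F')
Step 2: FYFYYFYFYY  (4 'F')


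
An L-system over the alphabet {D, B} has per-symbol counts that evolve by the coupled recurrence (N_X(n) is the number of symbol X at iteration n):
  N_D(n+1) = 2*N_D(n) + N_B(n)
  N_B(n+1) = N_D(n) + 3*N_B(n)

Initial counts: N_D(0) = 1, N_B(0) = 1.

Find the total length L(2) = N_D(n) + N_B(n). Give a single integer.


Step 0: N_D=1, N_B=1, L=2
Step 1: N_D=3, N_B=4, L=7
Step 2: N_D=10, N_B=15, L=25

Answer: 25


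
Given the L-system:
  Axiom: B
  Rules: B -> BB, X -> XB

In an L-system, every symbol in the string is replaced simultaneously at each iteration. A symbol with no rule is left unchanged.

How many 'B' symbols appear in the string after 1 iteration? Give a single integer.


Step 0: B  (1 'B')
Step 1: BB  (2 'B')

Answer: 2


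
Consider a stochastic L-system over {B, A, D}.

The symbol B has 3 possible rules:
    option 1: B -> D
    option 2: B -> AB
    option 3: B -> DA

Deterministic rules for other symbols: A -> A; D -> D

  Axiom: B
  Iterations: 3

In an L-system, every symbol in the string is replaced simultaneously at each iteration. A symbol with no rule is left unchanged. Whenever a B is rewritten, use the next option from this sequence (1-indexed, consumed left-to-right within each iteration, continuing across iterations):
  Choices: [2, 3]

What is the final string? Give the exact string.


Answer: ADA

Derivation:
Step 0: B
Step 1: AB  (used choices [2])
Step 2: ADA  (used choices [3])
Step 3: ADA  (used choices [])


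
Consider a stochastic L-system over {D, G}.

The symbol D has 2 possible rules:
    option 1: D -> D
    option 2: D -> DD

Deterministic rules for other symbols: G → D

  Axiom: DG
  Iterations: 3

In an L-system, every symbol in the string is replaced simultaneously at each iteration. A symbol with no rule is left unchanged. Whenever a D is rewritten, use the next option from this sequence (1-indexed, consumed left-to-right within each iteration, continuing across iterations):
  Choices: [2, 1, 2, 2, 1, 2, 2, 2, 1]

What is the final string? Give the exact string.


Answer: DDDDDDDD

Derivation:
Step 0: DG
Step 1: DDD  (used choices [2])
Step 2: DDDDD  (used choices [1, 2, 2])
Step 3: DDDDDDDD  (used choices [1, 2, 2, 2, 1])


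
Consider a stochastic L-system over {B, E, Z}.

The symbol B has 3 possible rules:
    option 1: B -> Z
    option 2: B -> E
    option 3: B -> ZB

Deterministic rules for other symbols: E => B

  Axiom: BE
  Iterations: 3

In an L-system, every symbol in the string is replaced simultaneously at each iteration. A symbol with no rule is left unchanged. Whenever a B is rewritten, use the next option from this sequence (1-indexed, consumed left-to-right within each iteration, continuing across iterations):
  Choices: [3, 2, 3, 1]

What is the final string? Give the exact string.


Answer: ZBZZ

Derivation:
Step 0: BE
Step 1: ZBB  (used choices [3])
Step 2: ZEZB  (used choices [2, 3])
Step 3: ZBZZ  (used choices [1])


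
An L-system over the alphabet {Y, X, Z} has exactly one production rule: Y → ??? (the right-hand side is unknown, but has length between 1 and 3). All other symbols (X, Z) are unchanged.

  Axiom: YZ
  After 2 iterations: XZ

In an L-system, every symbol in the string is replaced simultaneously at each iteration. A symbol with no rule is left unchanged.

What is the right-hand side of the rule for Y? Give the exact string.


Trying Y → X:
  Step 0: YZ
  Step 1: XZ
  Step 2: XZ
Matches the given result.

Answer: X


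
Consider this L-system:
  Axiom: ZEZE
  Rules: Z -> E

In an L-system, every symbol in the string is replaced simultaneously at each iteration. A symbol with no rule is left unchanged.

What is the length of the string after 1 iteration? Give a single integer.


Answer: 4

Derivation:
Step 0: length = 4
Step 1: length = 4


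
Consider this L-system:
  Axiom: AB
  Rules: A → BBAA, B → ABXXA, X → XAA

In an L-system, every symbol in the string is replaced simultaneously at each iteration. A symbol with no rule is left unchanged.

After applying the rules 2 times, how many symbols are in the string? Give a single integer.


Step 0: length = 2
Step 1: length = 9
Step 2: length = 37

Answer: 37


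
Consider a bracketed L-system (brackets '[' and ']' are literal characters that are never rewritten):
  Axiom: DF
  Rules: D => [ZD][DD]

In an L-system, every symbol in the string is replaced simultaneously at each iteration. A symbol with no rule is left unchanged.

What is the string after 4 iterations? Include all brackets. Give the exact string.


Step 0: DF
Step 1: [ZD][DD]F
Step 2: [Z[ZD][DD]][[ZD][DD][ZD][DD]]F
Step 3: [Z[Z[ZD][DD]][[ZD][DD][ZD][DD]]][[Z[ZD][DD]][[ZD][DD][ZD][DD]][Z[ZD][DD]][[ZD][DD][ZD][DD]]]F
Step 4: [Z[Z[Z[ZD][DD]][[ZD][DD][ZD][DD]]][[Z[ZD][DD]][[ZD][DD][ZD][DD]][Z[ZD][DD]][[ZD][DD][ZD][DD]]]][[Z[Z[ZD][DD]][[ZD][DD][ZD][DD]]][[Z[ZD][DD]][[ZD][DD][ZD][DD]][Z[ZD][DD]][[ZD][DD][ZD][DD]]][Z[Z[ZD][DD]][[ZD][DD][ZD][DD]]][[Z[ZD][DD]][[ZD][DD][ZD][DD]][Z[ZD][DD]][[ZD][DD][ZD][DD]]]]F

Answer: [Z[Z[Z[ZD][DD]][[ZD][DD][ZD][DD]]][[Z[ZD][DD]][[ZD][DD][ZD][DD]][Z[ZD][DD]][[ZD][DD][ZD][DD]]]][[Z[Z[ZD][DD]][[ZD][DD][ZD][DD]]][[Z[ZD][DD]][[ZD][DD][ZD][DD]][Z[ZD][DD]][[ZD][DD][ZD][DD]]][Z[Z[ZD][DD]][[ZD][DD][ZD][DD]]][[Z[ZD][DD]][[ZD][DD][ZD][DD]][Z[ZD][DD]][[ZD][DD][ZD][DD]]]]F


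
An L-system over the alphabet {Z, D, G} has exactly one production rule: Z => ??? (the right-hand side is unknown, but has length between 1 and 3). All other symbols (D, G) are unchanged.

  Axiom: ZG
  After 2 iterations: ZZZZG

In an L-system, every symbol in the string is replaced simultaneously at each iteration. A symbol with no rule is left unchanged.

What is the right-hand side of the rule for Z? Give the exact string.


Trying Z => ZZ:
  Step 0: ZG
  Step 1: ZZG
  Step 2: ZZZZG
Matches the given result.

Answer: ZZ


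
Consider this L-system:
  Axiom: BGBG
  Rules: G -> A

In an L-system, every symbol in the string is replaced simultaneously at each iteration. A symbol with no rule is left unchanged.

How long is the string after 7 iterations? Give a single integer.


Step 0: length = 4
Step 1: length = 4
Step 2: length = 4
Step 3: length = 4
Step 4: length = 4
Step 5: length = 4
Step 6: length = 4
Step 7: length = 4

Answer: 4


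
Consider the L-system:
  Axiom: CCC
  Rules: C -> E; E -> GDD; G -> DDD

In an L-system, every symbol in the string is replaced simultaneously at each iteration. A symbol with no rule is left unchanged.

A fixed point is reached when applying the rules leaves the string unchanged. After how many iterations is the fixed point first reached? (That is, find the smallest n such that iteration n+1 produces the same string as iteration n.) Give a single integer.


Answer: 3

Derivation:
Step 0: CCC
Step 1: EEE
Step 2: GDDGDDGDD
Step 3: DDDDDDDDDDDDDDD
Step 4: DDDDDDDDDDDDDDD  (unchanged — fixed point at step 3)


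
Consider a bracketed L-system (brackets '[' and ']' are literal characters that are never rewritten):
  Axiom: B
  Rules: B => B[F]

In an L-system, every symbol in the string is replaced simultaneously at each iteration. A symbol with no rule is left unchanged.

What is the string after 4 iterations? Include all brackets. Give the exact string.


Answer: B[F][F][F][F]

Derivation:
Step 0: B
Step 1: B[F]
Step 2: B[F][F]
Step 3: B[F][F][F]
Step 4: B[F][F][F][F]


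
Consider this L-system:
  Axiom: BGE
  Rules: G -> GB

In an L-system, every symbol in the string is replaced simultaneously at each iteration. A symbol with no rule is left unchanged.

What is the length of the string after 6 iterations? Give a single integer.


Answer: 9

Derivation:
Step 0: length = 3
Step 1: length = 4
Step 2: length = 5
Step 3: length = 6
Step 4: length = 7
Step 5: length = 8
Step 6: length = 9


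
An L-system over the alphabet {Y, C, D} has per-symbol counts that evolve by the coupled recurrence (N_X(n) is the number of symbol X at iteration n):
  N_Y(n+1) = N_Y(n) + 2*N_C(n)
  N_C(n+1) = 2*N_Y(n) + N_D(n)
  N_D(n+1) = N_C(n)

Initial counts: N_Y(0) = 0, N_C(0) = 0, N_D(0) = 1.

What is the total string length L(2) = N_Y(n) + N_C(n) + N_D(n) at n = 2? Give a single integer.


Answer: 3

Derivation:
Step 0: N_Y=0, N_C=0, N_D=1, L=1
Step 1: N_Y=0, N_C=1, N_D=0, L=1
Step 2: N_Y=2, N_C=0, N_D=1, L=3


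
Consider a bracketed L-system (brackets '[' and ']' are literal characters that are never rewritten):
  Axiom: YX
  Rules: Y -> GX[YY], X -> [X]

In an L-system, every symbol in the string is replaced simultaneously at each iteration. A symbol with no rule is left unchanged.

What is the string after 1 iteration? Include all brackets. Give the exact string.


Answer: GX[YY][X]

Derivation:
Step 0: YX
Step 1: GX[YY][X]


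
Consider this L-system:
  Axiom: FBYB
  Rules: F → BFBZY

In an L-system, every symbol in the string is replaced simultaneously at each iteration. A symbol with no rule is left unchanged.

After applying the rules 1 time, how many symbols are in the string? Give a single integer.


Answer: 8

Derivation:
Step 0: length = 4
Step 1: length = 8


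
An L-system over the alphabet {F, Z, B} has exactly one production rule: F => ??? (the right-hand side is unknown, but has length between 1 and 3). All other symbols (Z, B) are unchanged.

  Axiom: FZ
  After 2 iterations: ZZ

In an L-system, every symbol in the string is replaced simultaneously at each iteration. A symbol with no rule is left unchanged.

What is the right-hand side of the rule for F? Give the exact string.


Trying F => Z:
  Step 0: FZ
  Step 1: ZZ
  Step 2: ZZ
Matches the given result.

Answer: Z


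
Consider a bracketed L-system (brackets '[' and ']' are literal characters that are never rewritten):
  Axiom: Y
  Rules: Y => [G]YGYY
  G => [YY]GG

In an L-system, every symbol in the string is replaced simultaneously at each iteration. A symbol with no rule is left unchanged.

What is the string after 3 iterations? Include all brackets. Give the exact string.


Step 0: Y
Step 1: [G]YGYY
Step 2: [[YY]GG][G]YGYY[YY]GG[G]YGYY[G]YGYY
Step 3: [[[G]YGYY[G]YGYY][YY]GG[YY]GG][[YY]GG][G]YGYY[YY]GG[G]YGYY[G]YGYY[[G]YGYY[G]YGYY][YY]GG[YY]GG[[YY]GG][G]YGYY[YY]GG[G]YGYY[G]YGYY[[YY]GG][G]YGYY[YY]GG[G]YGYY[G]YGYY

Answer: [[[G]YGYY[G]YGYY][YY]GG[YY]GG][[YY]GG][G]YGYY[YY]GG[G]YGYY[G]YGYY[[G]YGYY[G]YGYY][YY]GG[YY]GG[[YY]GG][G]YGYY[YY]GG[G]YGYY[G]YGYY[[YY]GG][G]YGYY[YY]GG[G]YGYY[G]YGYY


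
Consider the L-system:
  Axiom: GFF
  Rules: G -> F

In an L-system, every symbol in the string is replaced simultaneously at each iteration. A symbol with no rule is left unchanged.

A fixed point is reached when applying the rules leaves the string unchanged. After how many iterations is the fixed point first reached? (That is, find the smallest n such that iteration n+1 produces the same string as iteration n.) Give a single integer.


Answer: 1

Derivation:
Step 0: GFF
Step 1: FFF
Step 2: FFF  (unchanged — fixed point at step 1)


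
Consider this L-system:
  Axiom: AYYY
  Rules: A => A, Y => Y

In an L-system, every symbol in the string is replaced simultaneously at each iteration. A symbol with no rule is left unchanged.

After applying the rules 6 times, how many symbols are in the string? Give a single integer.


Answer: 4

Derivation:
Step 0: length = 4
Step 1: length = 4
Step 2: length = 4
Step 3: length = 4
Step 4: length = 4
Step 5: length = 4
Step 6: length = 4


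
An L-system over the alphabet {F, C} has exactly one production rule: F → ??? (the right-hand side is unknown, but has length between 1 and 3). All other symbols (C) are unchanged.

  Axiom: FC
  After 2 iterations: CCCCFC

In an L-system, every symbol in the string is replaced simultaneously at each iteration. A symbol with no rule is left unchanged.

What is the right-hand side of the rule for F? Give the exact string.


Answer: CCF

Derivation:
Trying F → CCF:
  Step 0: FC
  Step 1: CCFC
  Step 2: CCCCFC
Matches the given result.


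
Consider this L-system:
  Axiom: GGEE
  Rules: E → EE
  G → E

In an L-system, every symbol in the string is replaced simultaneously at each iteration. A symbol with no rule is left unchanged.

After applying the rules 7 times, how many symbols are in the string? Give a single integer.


Answer: 384

Derivation:
Step 0: length = 4
Step 1: length = 6
Step 2: length = 12
Step 3: length = 24
Step 4: length = 48
Step 5: length = 96
Step 6: length = 192
Step 7: length = 384


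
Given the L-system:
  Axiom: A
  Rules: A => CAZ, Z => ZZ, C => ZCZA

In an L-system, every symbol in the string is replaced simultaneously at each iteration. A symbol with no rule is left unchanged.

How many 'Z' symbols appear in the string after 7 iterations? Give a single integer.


Answer: 640

Derivation:
Step 0: A  (0 'Z')
Step 1: CAZ  (1 'Z')
Step 2: ZCZACAZZZ  (5 'Z')
Step 3: ZZZCZAZZCAZZCZACAZZZZZZZ  (16 'Z')
Step 4: ZZZZZZZCZAZZCAZZZZZZCZACAZZZZZZCZAZZCAZZCZACAZZZZZZZZZZZZZZZ  (44 'Z')
Step 5: ZZZZZZZZZZZZZZZCZAZZCAZZZZZZCZACAZZZZZZZZZZZZZZCZAZZCAZZCZACAZZZZZZZZZZZZZZCZAZZCAZZZZZZCZACAZZZZZZCZAZZCAZZCZACAZZZZZZZZZZZZZZZZZZZZZZZZZZZZZZZ  (112 'Z')
Step 6: ZZZZZZZZZZZZZZZZZZZZZZZZZZZZZZZCZAZZCAZZZZZZCZACAZZZZZZZZZZZZZZCZAZZCAZZCZACAZZZZZZZZZZZZZZZZZZZZZZZZZZZZZZCZAZZCAZZZZZZCZACAZZZZZZCZAZZCAZZCZACAZZZZZZZZZZZZZZZZZZZZZZZZZZZZZZCZAZZCAZZZZZZCZACAZZZZZZZZZZZZZZCZAZZCAZZCZACAZZZZZZZZZZZZZZCZAZZCAZZZZZZCZACAZZZZZZCZAZZCAZZCZACAZZZZZZZZZZZZZZZZZZZZZZZZZZZZZZZZZZZZZZZZZZZZZZZZZZZZZZZZZZZZZZZ  (272 'Z')
Step 7: ZZZZZZZZZZZZZZZZZZZZZZZZZZZZZZZZZZZZZZZZZZZZZZZZZZZZZZZZZZZZZZZCZAZZCAZZZZZZCZACAZZZZZZZZZZZZZZCZAZZCAZZCZACAZZZZZZZZZZZZZZZZZZZZZZZZZZZZZZCZAZZCAZZZZZZCZACAZZZZZZCZAZZCAZZCZACAZZZZZZZZZZZZZZZZZZZZZZZZZZZZZZZZZZZZZZZZZZZZZZZZZZZZZZZZZZZZZZCZAZZCAZZZZZZCZACAZZZZZZZZZZZZZZCZAZZCAZZCZACAZZZZZZZZZZZZZZCZAZZCAZZZZZZCZACAZZZZZZCZAZZCAZZCZACAZZZZZZZZZZZZZZZZZZZZZZZZZZZZZZZZZZZZZZZZZZZZZZZZZZZZZZZZZZZZZZCZAZZCAZZZZZZCZACAZZZZZZZZZZZZZZCZAZZCAZZCZACAZZZZZZZZZZZZZZZZZZZZZZZZZZZZZZCZAZZCAZZZZZZCZACAZZZZZZCZAZZCAZZCZACAZZZZZZZZZZZZZZZZZZZZZZZZZZZZZZCZAZZCAZZZZZZCZACAZZZZZZZZZZZZZZCZAZZCAZZCZACAZZZZZZZZZZZZZZCZAZZCAZZZZZZCZACAZZZZZZCZAZZCAZZCZACAZZZZZZZZZZZZZZZZZZZZZZZZZZZZZZZZZZZZZZZZZZZZZZZZZZZZZZZZZZZZZZZZZZZZZZZZZZZZZZZZZZZZZZZZZZZZZZZZZZZZZZZZZZZZZZZZZZZZZZZZZZZZZZZ  (640 'Z')


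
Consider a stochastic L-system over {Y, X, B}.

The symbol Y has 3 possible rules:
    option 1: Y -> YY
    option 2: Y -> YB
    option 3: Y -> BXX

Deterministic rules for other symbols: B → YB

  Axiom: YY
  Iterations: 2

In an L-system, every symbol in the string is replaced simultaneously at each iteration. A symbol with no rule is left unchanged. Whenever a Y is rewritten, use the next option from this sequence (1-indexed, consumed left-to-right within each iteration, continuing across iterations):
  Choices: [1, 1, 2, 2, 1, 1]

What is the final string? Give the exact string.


Answer: YBYBYYYY

Derivation:
Step 0: YY
Step 1: YYYY  (used choices [1, 1])
Step 2: YBYBYYYY  (used choices [2, 2, 1, 1])


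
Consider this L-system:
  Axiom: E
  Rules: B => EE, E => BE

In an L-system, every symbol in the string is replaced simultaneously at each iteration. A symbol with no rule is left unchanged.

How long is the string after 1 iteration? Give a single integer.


Step 0: length = 1
Step 1: length = 2

Answer: 2


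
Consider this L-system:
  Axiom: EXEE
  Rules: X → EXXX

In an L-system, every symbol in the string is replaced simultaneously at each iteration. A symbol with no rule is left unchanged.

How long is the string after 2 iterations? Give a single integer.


Step 0: length = 4
Step 1: length = 7
Step 2: length = 16

Answer: 16


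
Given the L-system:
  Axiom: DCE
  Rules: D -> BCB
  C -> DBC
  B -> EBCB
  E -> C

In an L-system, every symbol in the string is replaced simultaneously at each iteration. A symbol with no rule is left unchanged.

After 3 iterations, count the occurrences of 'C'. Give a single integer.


Answer: 24

Derivation:
Step 0: DCE  (1 'C')
Step 1: BCBDBCC  (3 'C')
Step 2: EBCBDBCEBCBBCBEBCBDBCDBC  (7 'C')
Step 3: CEBCBDBCEBCBBCBEBCBDBCCEBCBDBCEBCBEBCBDBCEBCBCEBCBDBCEBCBBCBEBCBDBCBCBEBCBDBC  (24 'C')


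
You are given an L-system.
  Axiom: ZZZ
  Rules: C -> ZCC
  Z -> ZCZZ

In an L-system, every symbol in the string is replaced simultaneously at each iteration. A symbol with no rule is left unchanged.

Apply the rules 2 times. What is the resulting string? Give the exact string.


Answer: ZCZZZCCZCZZZCZZZCZZZCCZCZZZCZZZCZZZCCZCZZZCZZ

Derivation:
Step 0: ZZZ
Step 1: ZCZZZCZZZCZZ
Step 2: ZCZZZCCZCZZZCZZZCZZZCCZCZZZCZZZCZZZCCZCZZZCZZ


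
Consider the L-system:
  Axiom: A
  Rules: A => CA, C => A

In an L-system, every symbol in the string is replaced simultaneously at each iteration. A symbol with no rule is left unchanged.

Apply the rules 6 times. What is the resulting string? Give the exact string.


Answer: ACACAACACAACAACACAACA

Derivation:
Step 0: A
Step 1: CA
Step 2: ACA
Step 3: CAACA
Step 4: ACACAACA
Step 5: CAACAACACAACA
Step 6: ACACAACACAACAACACAACA


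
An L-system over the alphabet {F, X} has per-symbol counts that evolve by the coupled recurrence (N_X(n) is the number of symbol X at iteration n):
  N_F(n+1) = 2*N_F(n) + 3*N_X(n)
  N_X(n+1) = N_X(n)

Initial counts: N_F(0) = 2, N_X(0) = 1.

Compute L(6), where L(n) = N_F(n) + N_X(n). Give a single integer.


Step 0: N_F=2, N_X=1, L=3
Step 1: N_F=7, N_X=1, L=8
Step 2: N_F=17, N_X=1, L=18
Step 3: N_F=37, N_X=1, L=38
Step 4: N_F=77, N_X=1, L=78
Step 5: N_F=157, N_X=1, L=158
Step 6: N_F=317, N_X=1, L=318

Answer: 318


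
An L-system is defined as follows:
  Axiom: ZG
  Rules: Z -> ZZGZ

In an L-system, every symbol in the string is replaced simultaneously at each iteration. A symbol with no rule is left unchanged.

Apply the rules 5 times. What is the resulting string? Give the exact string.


Step 0: ZG
Step 1: ZZGZG
Step 2: ZZGZZZGZGZZGZG
Step 3: ZZGZZZGZGZZGZZZGZZZGZGZZGZGZZGZZZGZGZZGZG
Step 4: ZZGZZZGZGZZGZZZGZZZGZGZZGZGZZGZZZGZGZZGZZZGZZZGZGZZGZZZGZZZGZGZZGZGZZGZZZGZGZZGZGZZGZZZGZGZZGZZZGZZZGZGZZGZGZZGZZZGZGZZGZG
Step 5: ZZGZZZGZGZZGZZZGZZZGZGZZGZGZZGZZZGZGZZGZZZGZZZGZGZZGZZZGZZZGZGZZGZGZZGZZZGZGZZGZGZZGZZZGZGZZGZZZGZZZGZGZZGZGZZGZZZGZGZZGZZZGZZZGZGZZGZZZGZZZGZGZZGZGZZGZZZGZGZZGZZZGZZZGZGZZGZZZGZZZGZGZZGZGZZGZZZGZGZZGZGZZGZZZGZGZZGZZZGZZZGZGZZGZGZZGZZZGZGZZGZGZZGZZZGZGZZGZZZGZZZGZGZZGZGZZGZZZGZGZZGZZZGZZZGZGZZGZZZGZZZGZGZZGZGZZGZZZGZGZZGZGZZGZZZGZGZZGZZZGZZZGZGZZGZGZZGZZZGZGZZGZG

Answer: ZZGZZZGZGZZGZZZGZZZGZGZZGZGZZGZZZGZGZZGZZZGZZZGZGZZGZZZGZZZGZGZZGZGZZGZZZGZGZZGZGZZGZZZGZGZZGZZZGZZZGZGZZGZGZZGZZZGZGZZGZZZGZZZGZGZZGZZZGZZZGZGZZGZGZZGZZZGZGZZGZZZGZZZGZGZZGZZZGZZZGZGZZGZGZZGZZZGZGZZGZGZZGZZZGZGZZGZZZGZZZGZGZZGZGZZGZZZGZGZZGZGZZGZZZGZGZZGZZZGZZZGZGZZGZGZZGZZZGZGZZGZZZGZZZGZGZZGZZZGZZZGZGZZGZGZZGZZZGZGZZGZGZZGZZZGZGZZGZZZGZZZGZGZZGZGZZGZZZGZGZZGZG


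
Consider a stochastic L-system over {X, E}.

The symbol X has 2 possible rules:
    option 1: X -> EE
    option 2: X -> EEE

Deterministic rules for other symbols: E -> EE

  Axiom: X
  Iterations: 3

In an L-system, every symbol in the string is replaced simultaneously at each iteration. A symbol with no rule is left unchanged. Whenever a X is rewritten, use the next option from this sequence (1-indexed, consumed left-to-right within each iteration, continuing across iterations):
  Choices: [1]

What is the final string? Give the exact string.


Step 0: X
Step 1: EE  (used choices [1])
Step 2: EEEE  (used choices [])
Step 3: EEEEEEEE  (used choices [])

Answer: EEEEEEEE


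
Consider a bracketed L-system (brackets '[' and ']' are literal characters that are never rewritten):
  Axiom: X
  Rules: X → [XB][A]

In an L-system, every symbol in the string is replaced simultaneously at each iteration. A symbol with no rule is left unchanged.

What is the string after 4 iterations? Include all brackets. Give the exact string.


Answer: [[[[XB][A]B][A]B][A]B][A]

Derivation:
Step 0: X
Step 1: [XB][A]
Step 2: [[XB][A]B][A]
Step 3: [[[XB][A]B][A]B][A]
Step 4: [[[[XB][A]B][A]B][A]B][A]


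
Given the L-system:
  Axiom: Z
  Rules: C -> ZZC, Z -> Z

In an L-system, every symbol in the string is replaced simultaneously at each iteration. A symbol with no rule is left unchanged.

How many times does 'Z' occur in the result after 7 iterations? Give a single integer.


Step 0: Z  (1 'Z')
Step 1: Z  (1 'Z')
Step 2: Z  (1 'Z')
Step 3: Z  (1 'Z')
Step 4: Z  (1 'Z')
Step 5: Z  (1 'Z')
Step 6: Z  (1 'Z')
Step 7: Z  (1 'Z')

Answer: 1


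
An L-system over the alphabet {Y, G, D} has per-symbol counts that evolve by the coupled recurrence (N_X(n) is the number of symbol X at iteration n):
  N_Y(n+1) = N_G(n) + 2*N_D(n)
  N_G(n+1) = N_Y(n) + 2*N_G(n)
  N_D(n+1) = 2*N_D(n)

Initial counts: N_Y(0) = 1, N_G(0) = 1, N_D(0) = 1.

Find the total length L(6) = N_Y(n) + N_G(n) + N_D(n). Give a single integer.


Answer: 752

Derivation:
Step 0: N_Y=1, N_G=1, N_D=1, L=3
Step 1: N_Y=3, N_G=3, N_D=2, L=8
Step 2: N_Y=7, N_G=9, N_D=4, L=20
Step 3: N_Y=17, N_G=25, N_D=8, L=50
Step 4: N_Y=41, N_G=67, N_D=16, L=124
Step 5: N_Y=99, N_G=175, N_D=32, L=306
Step 6: N_Y=239, N_G=449, N_D=64, L=752


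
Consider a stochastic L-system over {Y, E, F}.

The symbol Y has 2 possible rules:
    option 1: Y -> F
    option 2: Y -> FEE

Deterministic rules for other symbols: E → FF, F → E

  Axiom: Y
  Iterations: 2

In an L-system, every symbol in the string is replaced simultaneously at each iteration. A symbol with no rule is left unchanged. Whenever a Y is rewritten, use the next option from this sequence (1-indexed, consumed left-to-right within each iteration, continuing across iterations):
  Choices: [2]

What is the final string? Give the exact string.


Step 0: Y
Step 1: FEE  (used choices [2])
Step 2: EFFFF  (used choices [])

Answer: EFFFF
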